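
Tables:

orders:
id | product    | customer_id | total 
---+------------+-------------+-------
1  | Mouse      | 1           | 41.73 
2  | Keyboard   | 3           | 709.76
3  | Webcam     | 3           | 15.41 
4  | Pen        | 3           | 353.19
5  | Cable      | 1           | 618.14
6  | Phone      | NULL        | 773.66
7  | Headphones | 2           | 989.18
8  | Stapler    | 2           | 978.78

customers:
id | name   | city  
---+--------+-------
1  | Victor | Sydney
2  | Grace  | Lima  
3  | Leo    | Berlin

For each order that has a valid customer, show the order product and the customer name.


INNER JOIN keeps only orders rows whose customer_id matches an id in customers. Walk through each order:
  - order 1 (Mouse): customer_id=1 -> matches Victor
  - order 2 (Keyboard): customer_id=3 -> matches Leo
  - order 3 (Webcam): customer_id=3 -> matches Leo
  - order 4 (Pen): customer_id=3 -> matches Leo
  - order 5 (Cable): customer_id=1 -> matches Victor
  - order 6 (Phone): customer_id=NULL, no match -> dropped
  - order 7 (Headphones): customer_id=2 -> matches Grace
  - order 8 (Stapler): customer_id=2 -> matches Grace
So 1 of 8 rows is dropped.

SQL:
SELECT a.product, b.name AS customer
FROM orders a
INNER JOIN customers b ON a.customer_id = b.id

Result:
product    | customer
-----------+---------
Mouse      | Victor  
Keyboard   | Leo     
Webcam     | Leo     
Pen        | Leo     
Cable      | Victor  
Headphones | Grace   
Stapler    | Grace   


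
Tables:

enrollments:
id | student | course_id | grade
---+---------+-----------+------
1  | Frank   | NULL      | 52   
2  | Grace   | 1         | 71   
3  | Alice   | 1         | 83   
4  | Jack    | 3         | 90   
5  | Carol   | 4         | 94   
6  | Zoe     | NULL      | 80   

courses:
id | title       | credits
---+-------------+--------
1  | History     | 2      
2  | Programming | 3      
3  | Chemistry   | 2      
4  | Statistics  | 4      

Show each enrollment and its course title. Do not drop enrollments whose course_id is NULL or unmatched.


LEFT JOIN keeps every row from enrollments (the left table); where course_id has no match in courses, the course columns become NULL. Walk through each enrollment:
  - enrollment 1 (Frank): course_id=NULL, no match -> kept with NULL
  - enrollment 2 (Grace): course_id=1 -> matches History
  - enrollment 3 (Alice): course_id=1 -> matches History
  - enrollment 4 (Jack): course_id=3 -> matches Chemistry
  - enrollment 5 (Carol): course_id=4 -> matches Statistics
  - enrollment 6 (Zoe): course_id=NULL, no match -> kept with NULL
All 6 rows appear; 2 have NULL course.

SQL:
SELECT a.student, b.title AS course
FROM enrollments a
LEFT JOIN courses b ON a.course_id = b.id

Result:
student | course    
--------+-----------
Frank   | NULL      
Grace   | History   
Alice   | History   
Jack    | Chemistry 
Carol   | Statistics
Zoe     | NULL      


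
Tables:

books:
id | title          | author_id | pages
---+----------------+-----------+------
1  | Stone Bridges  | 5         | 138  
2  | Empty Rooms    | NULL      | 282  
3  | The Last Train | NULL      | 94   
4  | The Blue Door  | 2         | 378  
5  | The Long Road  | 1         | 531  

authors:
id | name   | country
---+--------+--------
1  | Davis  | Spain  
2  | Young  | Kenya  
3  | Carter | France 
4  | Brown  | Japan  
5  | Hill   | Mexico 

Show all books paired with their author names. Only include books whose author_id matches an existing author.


INNER JOIN keeps only books rows whose author_id matches an id in authors. Walk through each book:
  - book 1 (Stone Bridges): author_id=5 -> matches Hill
  - book 2 (Empty Rooms): author_id=NULL, no match -> dropped
  - book 3 (The Last Train): author_id=NULL, no match -> dropped
  - book 4 (The Blue Door): author_id=2 -> matches Young
  - book 5 (The Long Road): author_id=1 -> matches Davis
So 2 of 5 rows are dropped.

SQL:
SELECT a.title, b.name AS author
FROM books a
INNER JOIN authors b ON a.author_id = b.id

Result:
title         | author
--------------+-------
Stone Bridges | Hill  
The Blue Door | Young 
The Long Road | Davis 


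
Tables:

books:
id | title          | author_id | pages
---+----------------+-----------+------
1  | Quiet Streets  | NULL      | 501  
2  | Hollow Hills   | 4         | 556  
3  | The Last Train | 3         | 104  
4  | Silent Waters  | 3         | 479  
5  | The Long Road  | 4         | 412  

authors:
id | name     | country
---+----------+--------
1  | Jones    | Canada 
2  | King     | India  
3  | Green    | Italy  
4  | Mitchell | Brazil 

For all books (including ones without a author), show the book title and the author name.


LEFT JOIN keeps every row from books (the left table); where author_id has no match in authors, the author columns become NULL. Walk through each book:
  - book 1 (Quiet Streets): author_id=NULL, no match -> kept with NULL
  - book 2 (Hollow Hills): author_id=4 -> matches Mitchell
  - book 3 (The Last Train): author_id=3 -> matches Green
  - book 4 (Silent Waters): author_id=3 -> matches Green
  - book 5 (The Long Road): author_id=4 -> matches Mitchell
All 5 rows appear; 1 has NULL author.

SQL:
SELECT a.title, b.name AS author
FROM books a
LEFT JOIN authors b ON a.author_id = b.id

Result:
title          | author  
---------------+---------
Quiet Streets  | NULL    
Hollow Hills   | Mitchell
The Last Train | Green   
Silent Waters  | Green   
The Long Road  | Mitchell


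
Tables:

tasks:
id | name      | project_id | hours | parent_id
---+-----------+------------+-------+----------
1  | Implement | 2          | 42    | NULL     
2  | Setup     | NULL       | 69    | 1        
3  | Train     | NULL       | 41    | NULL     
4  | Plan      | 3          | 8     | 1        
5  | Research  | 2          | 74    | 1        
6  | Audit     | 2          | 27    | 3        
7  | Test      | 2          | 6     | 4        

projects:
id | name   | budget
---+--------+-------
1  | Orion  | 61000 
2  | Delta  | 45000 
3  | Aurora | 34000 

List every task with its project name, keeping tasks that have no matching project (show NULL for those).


LEFT JOIN keeps every row from tasks (the left table); where project_id has no match in projects, the project columns become NULL. Walk through each task:
  - task 1 (Implement): project_id=2 -> matches Delta
  - task 2 (Setup): project_id=NULL, no match -> kept with NULL
  - task 3 (Train): project_id=NULL, no match -> kept with NULL
  - task 4 (Plan): project_id=3 -> matches Aurora
  - task 5 (Research): project_id=2 -> matches Delta
  - task 6 (Audit): project_id=2 -> matches Delta
  - task 7 (Test): project_id=2 -> matches Delta
All 7 rows appear; 2 have NULL project.

SQL:
SELECT a.name, b.name AS project
FROM tasks a
LEFT JOIN projects b ON a.project_id = b.id

Result:
name      | project
----------+--------
Implement | Delta  
Setup     | NULL   
Train     | NULL   
Plan      | Aurora 
Research  | Delta  
Audit     | Delta  
Test      | Delta  


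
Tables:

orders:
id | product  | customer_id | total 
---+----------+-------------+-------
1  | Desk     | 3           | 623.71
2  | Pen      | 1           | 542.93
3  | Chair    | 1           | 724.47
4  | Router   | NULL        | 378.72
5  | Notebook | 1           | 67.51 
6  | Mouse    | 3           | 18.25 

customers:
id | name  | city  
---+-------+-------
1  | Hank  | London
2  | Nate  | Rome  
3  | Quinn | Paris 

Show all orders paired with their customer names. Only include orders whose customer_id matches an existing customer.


INNER JOIN keeps only orders rows whose customer_id matches an id in customers. Walk through each order:
  - order 1 (Desk): customer_id=3 -> matches Quinn
  - order 2 (Pen): customer_id=1 -> matches Hank
  - order 3 (Chair): customer_id=1 -> matches Hank
  - order 4 (Router): customer_id=NULL, no match -> dropped
  - order 5 (Notebook): customer_id=1 -> matches Hank
  - order 6 (Mouse): customer_id=3 -> matches Quinn
So 1 of 6 rows is dropped.

SQL:
SELECT a.product, b.name AS customer
FROM orders a
INNER JOIN customers b ON a.customer_id = b.id

Result:
product  | customer
---------+---------
Desk     | Quinn   
Pen      | Hank    
Chair    | Hank    
Notebook | Hank    
Mouse    | Quinn   


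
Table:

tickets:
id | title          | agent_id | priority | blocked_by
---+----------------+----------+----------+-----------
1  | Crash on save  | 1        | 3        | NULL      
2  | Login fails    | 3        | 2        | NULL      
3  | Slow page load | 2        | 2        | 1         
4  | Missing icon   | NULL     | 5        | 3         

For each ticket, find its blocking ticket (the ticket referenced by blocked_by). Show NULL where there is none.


This is a self-join: tickets is joined to a second copy of itself, matching each row's blocked_by to another row's id. Use LEFT JOIN so rows with blocked_by=NULL are kept.
  - ticket 1 (Crash on save): blocked_by=NULL -> NULL
  - ticket 2 (Login fails): blocked_by=NULL -> NULL
  - ticket 3 (Slow page load): blocked_by=1 -> Crash on save
  - ticket 4 (Missing icon): blocked_by=3 -> Slow page load

SQL:
SELECT a.title AS item, b.title AS blocked_by
FROM tickets a
LEFT JOIN tickets b ON a.blocked_by = b.id

Result:
item           | blocked_by    
---------------+---------------
Crash on save  | NULL          
Login fails    | NULL          
Slow page load | Crash on save 
Missing icon   | Slow page load


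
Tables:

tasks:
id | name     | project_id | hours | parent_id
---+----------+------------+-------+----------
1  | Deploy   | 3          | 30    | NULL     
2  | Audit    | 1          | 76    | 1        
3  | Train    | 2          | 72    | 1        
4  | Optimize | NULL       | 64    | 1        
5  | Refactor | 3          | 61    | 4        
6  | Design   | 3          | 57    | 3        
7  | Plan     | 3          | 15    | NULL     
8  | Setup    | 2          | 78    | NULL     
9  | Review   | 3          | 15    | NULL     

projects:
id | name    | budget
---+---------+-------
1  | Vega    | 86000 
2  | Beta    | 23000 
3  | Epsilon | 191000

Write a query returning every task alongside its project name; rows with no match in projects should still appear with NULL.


LEFT JOIN keeps every row from tasks (the left table); where project_id has no match in projects, the project columns become NULL. Walk through each task:
  - task 1 (Deploy): project_id=3 -> matches Epsilon
  - task 2 (Audit): project_id=1 -> matches Vega
  - task 3 (Train): project_id=2 -> matches Beta
  - task 4 (Optimize): project_id=NULL, no match -> kept with NULL
  - task 5 (Refactor): project_id=3 -> matches Epsilon
  - task 6 (Design): project_id=3 -> matches Epsilon
  - task 7 (Plan): project_id=3 -> matches Epsilon
  - task 8 (Setup): project_id=2 -> matches Beta
  - task 9 (Review): project_id=3 -> matches Epsilon
All 9 rows appear; 1 has NULL project.

SQL:
SELECT a.name, b.name AS project
FROM tasks a
LEFT JOIN projects b ON a.project_id = b.id

Result:
name     | project
---------+--------
Deploy   | Epsilon
Audit    | Vega   
Train    | Beta   
Optimize | NULL   
Refactor | Epsilon
Design   | Epsilon
Plan     | Epsilon
Setup    | Beta   
Review   | Epsilon


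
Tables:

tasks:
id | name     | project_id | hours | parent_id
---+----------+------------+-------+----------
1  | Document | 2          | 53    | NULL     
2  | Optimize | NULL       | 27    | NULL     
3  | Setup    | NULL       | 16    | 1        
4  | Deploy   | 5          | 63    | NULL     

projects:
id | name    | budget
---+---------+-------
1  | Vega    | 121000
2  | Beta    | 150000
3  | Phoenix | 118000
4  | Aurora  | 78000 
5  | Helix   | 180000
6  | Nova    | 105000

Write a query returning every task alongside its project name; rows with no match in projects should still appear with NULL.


LEFT JOIN keeps every row from tasks (the left table); where project_id has no match in projects, the project columns become NULL. Walk through each task:
  - task 1 (Document): project_id=2 -> matches Beta
  - task 2 (Optimize): project_id=NULL, no match -> kept with NULL
  - task 3 (Setup): project_id=NULL, no match -> kept with NULL
  - task 4 (Deploy): project_id=5 -> matches Helix
All 4 rows appear; 2 have NULL project.

SQL:
SELECT a.name, b.name AS project
FROM tasks a
LEFT JOIN projects b ON a.project_id = b.id

Result:
name     | project
---------+--------
Document | Beta   
Optimize | NULL   
Setup    | NULL   
Deploy   | Helix  


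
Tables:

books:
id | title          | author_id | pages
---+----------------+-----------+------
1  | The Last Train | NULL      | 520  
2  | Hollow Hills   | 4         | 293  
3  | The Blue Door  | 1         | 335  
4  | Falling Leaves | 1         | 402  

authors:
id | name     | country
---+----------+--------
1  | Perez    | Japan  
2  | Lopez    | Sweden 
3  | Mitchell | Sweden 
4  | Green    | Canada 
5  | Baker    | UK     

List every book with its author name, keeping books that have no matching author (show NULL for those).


LEFT JOIN keeps every row from books (the left table); where author_id has no match in authors, the author columns become NULL. Walk through each book:
  - book 1 (The Last Train): author_id=NULL, no match -> kept with NULL
  - book 2 (Hollow Hills): author_id=4 -> matches Green
  - book 3 (The Blue Door): author_id=1 -> matches Perez
  - book 4 (Falling Leaves): author_id=1 -> matches Perez
All 4 rows appear; 1 has NULL author.

SQL:
SELECT a.title, b.name AS author
FROM books a
LEFT JOIN authors b ON a.author_id = b.id

Result:
title          | author
---------------+-------
The Last Train | NULL  
Hollow Hills   | Green 
The Blue Door  | Perez 
Falling Leaves | Perez 


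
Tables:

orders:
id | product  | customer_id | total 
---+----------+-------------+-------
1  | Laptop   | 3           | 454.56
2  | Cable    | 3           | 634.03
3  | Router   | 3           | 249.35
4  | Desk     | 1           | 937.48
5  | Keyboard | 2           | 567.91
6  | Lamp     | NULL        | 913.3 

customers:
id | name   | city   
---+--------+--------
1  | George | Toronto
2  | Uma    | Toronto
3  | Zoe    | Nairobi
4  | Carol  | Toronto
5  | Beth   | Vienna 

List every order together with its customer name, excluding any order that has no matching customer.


INNER JOIN keeps only orders rows whose customer_id matches an id in customers. Walk through each order:
  - order 1 (Laptop): customer_id=3 -> matches Zoe
  - order 2 (Cable): customer_id=3 -> matches Zoe
  - order 3 (Router): customer_id=3 -> matches Zoe
  - order 4 (Desk): customer_id=1 -> matches George
  - order 5 (Keyboard): customer_id=2 -> matches Uma
  - order 6 (Lamp): customer_id=NULL, no match -> dropped
So 1 of 6 rows is dropped.

SQL:
SELECT a.product, b.name AS customer
FROM orders a
INNER JOIN customers b ON a.customer_id = b.id

Result:
product  | customer
---------+---------
Laptop   | Zoe     
Cable    | Zoe     
Router   | Zoe     
Desk     | George  
Keyboard | Uma     


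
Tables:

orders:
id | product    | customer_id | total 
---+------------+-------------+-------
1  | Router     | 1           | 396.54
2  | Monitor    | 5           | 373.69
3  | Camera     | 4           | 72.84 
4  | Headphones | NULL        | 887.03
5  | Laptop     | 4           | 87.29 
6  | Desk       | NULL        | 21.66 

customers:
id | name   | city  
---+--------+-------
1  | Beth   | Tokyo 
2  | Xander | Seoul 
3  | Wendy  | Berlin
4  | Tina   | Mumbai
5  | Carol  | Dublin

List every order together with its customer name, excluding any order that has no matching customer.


INNER JOIN keeps only orders rows whose customer_id matches an id in customers. Walk through each order:
  - order 1 (Router): customer_id=1 -> matches Beth
  - order 2 (Monitor): customer_id=5 -> matches Carol
  - order 3 (Camera): customer_id=4 -> matches Tina
  - order 4 (Headphones): customer_id=NULL, no match -> dropped
  - order 5 (Laptop): customer_id=4 -> matches Tina
  - order 6 (Desk): customer_id=NULL, no match -> dropped
So 2 of 6 rows are dropped.

SQL:
SELECT a.product, b.name AS customer
FROM orders a
INNER JOIN customers b ON a.customer_id = b.id

Result:
product | customer
--------+---------
Router  | Beth    
Monitor | Carol   
Camera  | Tina    
Laptop  | Tina    


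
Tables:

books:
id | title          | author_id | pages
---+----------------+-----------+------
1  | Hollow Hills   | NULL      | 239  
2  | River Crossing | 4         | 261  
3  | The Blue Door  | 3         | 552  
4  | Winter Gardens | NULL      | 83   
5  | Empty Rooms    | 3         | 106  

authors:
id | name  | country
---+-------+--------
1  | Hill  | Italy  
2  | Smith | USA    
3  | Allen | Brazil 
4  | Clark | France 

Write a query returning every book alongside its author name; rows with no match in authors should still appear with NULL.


LEFT JOIN keeps every row from books (the left table); where author_id has no match in authors, the author columns become NULL. Walk through each book:
  - book 1 (Hollow Hills): author_id=NULL, no match -> kept with NULL
  - book 2 (River Crossing): author_id=4 -> matches Clark
  - book 3 (The Blue Door): author_id=3 -> matches Allen
  - book 4 (Winter Gardens): author_id=NULL, no match -> kept with NULL
  - book 5 (Empty Rooms): author_id=3 -> matches Allen
All 5 rows appear; 2 have NULL author.

SQL:
SELECT a.title, b.name AS author
FROM books a
LEFT JOIN authors b ON a.author_id = b.id

Result:
title          | author
---------------+-------
Hollow Hills   | NULL  
River Crossing | Clark 
The Blue Door  | Allen 
Winter Gardens | NULL  
Empty Rooms    | Allen 


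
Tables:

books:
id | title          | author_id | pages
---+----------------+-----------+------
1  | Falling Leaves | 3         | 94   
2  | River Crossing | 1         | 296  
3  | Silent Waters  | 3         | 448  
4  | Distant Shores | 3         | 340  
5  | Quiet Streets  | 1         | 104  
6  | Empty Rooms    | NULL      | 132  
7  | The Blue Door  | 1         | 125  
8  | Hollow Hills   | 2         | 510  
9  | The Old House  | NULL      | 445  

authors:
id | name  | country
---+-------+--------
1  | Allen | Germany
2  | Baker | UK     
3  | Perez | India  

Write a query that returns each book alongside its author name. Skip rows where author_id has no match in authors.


INNER JOIN keeps only books rows whose author_id matches an id in authors. Walk through each book:
  - book 1 (Falling Leaves): author_id=3 -> matches Perez
  - book 2 (River Crossing): author_id=1 -> matches Allen
  - book 3 (Silent Waters): author_id=3 -> matches Perez
  - book 4 (Distant Shores): author_id=3 -> matches Perez
  - book 5 (Quiet Streets): author_id=1 -> matches Allen
  - book 6 (Empty Rooms): author_id=NULL, no match -> dropped
  - book 7 (The Blue Door): author_id=1 -> matches Allen
  - book 8 (Hollow Hills): author_id=2 -> matches Baker
  - book 9 (The Old House): author_id=NULL, no match -> dropped
So 2 of 9 rows are dropped.

SQL:
SELECT a.title, b.name AS author
FROM books a
INNER JOIN authors b ON a.author_id = b.id

Result:
title          | author
---------------+-------
Falling Leaves | Perez 
River Crossing | Allen 
Silent Waters  | Perez 
Distant Shores | Perez 
Quiet Streets  | Allen 
The Blue Door  | Allen 
Hollow Hills   | Baker 


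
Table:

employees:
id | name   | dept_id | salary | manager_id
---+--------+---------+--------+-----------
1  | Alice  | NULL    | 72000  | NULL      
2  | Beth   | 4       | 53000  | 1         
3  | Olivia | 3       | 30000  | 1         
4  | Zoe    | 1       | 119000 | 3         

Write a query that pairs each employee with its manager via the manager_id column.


This is a self-join: employees is joined to a second copy of itself, matching each row's manager_id to another row's id. Use LEFT JOIN so rows with manager_id=NULL are kept.
  - employee 1 (Alice): manager_id=NULL -> NULL
  - employee 2 (Beth): manager_id=1 -> Alice
  - employee 3 (Olivia): manager_id=1 -> Alice
  - employee 4 (Zoe): manager_id=3 -> Olivia

SQL:
SELECT a.name AS item, b.name AS manager
FROM employees a
LEFT JOIN employees b ON a.manager_id = b.id

Result:
item   | manager
-------+--------
Alice  | NULL   
Beth   | Alice  
Olivia | Alice  
Zoe    | Olivia 


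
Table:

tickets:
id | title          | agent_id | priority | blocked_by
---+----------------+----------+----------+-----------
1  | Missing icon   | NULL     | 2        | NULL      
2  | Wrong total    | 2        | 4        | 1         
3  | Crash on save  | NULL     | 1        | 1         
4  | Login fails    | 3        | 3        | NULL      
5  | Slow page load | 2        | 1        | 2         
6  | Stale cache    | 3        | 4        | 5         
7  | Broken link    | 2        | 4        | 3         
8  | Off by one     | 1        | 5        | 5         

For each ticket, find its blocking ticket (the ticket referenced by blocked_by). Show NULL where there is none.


This is a self-join: tickets is joined to a second copy of itself, matching each row's blocked_by to another row's id. Use LEFT JOIN so rows with blocked_by=NULL are kept.
  - ticket 1 (Missing icon): blocked_by=NULL -> NULL
  - ticket 2 (Wrong total): blocked_by=1 -> Missing icon
  - ticket 3 (Crash on save): blocked_by=1 -> Missing icon
  - ticket 4 (Login fails): blocked_by=NULL -> NULL
  - ticket 5 (Slow page load): blocked_by=2 -> Wrong total
  - ticket 6 (Stale cache): blocked_by=5 -> Slow page load
  - ticket 7 (Broken link): blocked_by=3 -> Crash on save
  - ticket 8 (Off by one): blocked_by=5 -> Slow page load

SQL:
SELECT a.title AS item, b.title AS blocked_by
FROM tickets a
LEFT JOIN tickets b ON a.blocked_by = b.id

Result:
item           | blocked_by    
---------------+---------------
Missing icon   | NULL          
Wrong total    | Missing icon  
Crash on save  | Missing icon  
Login fails    | NULL          
Slow page load | Wrong total   
Stale cache    | Slow page load
Broken link    | Crash on save 
Off by one     | Slow page load


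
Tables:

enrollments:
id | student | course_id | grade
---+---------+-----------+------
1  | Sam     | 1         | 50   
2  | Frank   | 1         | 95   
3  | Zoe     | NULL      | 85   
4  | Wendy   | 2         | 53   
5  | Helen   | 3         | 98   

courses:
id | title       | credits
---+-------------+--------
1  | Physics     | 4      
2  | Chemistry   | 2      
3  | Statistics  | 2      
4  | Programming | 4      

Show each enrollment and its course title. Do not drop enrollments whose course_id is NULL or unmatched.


LEFT JOIN keeps every row from enrollments (the left table); where course_id has no match in courses, the course columns become NULL. Walk through each enrollment:
  - enrollment 1 (Sam): course_id=1 -> matches Physics
  - enrollment 2 (Frank): course_id=1 -> matches Physics
  - enrollment 3 (Zoe): course_id=NULL, no match -> kept with NULL
  - enrollment 4 (Wendy): course_id=2 -> matches Chemistry
  - enrollment 5 (Helen): course_id=3 -> matches Statistics
All 5 rows appear; 1 has NULL course.

SQL:
SELECT a.student, b.title AS course
FROM enrollments a
LEFT JOIN courses b ON a.course_id = b.id

Result:
student | course    
--------+-----------
Sam     | Physics   
Frank   | Physics   
Zoe     | NULL      
Wendy   | Chemistry 
Helen   | Statistics


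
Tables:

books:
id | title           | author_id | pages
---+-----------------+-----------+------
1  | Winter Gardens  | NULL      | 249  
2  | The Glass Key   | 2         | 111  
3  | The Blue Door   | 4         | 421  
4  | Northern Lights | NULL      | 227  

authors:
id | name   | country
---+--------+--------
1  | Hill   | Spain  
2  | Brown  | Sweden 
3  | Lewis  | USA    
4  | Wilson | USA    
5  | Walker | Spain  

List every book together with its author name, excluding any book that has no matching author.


INNER JOIN keeps only books rows whose author_id matches an id in authors. Walk through each book:
  - book 1 (Winter Gardens): author_id=NULL, no match -> dropped
  - book 2 (The Glass Key): author_id=2 -> matches Brown
  - book 3 (The Blue Door): author_id=4 -> matches Wilson
  - book 4 (Northern Lights): author_id=NULL, no match -> dropped
So 2 of 4 rows are dropped.

SQL:
SELECT a.title, b.name AS author
FROM books a
INNER JOIN authors b ON a.author_id = b.id

Result:
title         | author
--------------+-------
The Glass Key | Brown 
The Blue Door | Wilson


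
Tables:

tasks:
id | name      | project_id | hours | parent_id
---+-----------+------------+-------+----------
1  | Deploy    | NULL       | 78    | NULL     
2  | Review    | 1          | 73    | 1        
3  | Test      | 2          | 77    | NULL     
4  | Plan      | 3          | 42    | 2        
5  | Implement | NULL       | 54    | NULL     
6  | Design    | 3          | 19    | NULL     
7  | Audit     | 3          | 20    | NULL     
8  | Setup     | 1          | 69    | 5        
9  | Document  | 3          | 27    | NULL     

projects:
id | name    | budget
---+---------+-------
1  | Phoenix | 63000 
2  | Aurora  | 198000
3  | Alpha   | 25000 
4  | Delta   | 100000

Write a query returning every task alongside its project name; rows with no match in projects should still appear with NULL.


LEFT JOIN keeps every row from tasks (the left table); where project_id has no match in projects, the project columns become NULL. Walk through each task:
  - task 1 (Deploy): project_id=NULL, no match -> kept with NULL
  - task 2 (Review): project_id=1 -> matches Phoenix
  - task 3 (Test): project_id=2 -> matches Aurora
  - task 4 (Plan): project_id=3 -> matches Alpha
  - task 5 (Implement): project_id=NULL, no match -> kept with NULL
  - task 6 (Design): project_id=3 -> matches Alpha
  - task 7 (Audit): project_id=3 -> matches Alpha
  - task 8 (Setup): project_id=1 -> matches Phoenix
  - task 9 (Document): project_id=3 -> matches Alpha
All 9 rows appear; 2 have NULL project.

SQL:
SELECT a.name, b.name AS project
FROM tasks a
LEFT JOIN projects b ON a.project_id = b.id

Result:
name      | project
----------+--------
Deploy    | NULL   
Review    | Phoenix
Test      | Aurora 
Plan      | Alpha  
Implement | NULL   
Design    | Alpha  
Audit     | Alpha  
Setup     | Phoenix
Document  | Alpha  


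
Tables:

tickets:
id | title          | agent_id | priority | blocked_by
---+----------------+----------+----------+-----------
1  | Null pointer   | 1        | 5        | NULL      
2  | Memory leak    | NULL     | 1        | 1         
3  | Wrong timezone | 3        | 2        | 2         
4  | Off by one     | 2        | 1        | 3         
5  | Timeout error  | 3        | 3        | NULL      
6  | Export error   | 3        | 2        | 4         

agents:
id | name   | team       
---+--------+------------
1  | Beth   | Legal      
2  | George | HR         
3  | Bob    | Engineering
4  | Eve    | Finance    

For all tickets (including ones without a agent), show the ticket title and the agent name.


LEFT JOIN keeps every row from tickets (the left table); where agent_id has no match in agents, the agent columns become NULL. Walk through each ticket:
  - ticket 1 (Null pointer): agent_id=1 -> matches Beth
  - ticket 2 (Memory leak): agent_id=NULL, no match -> kept with NULL
  - ticket 3 (Wrong timezone): agent_id=3 -> matches Bob
  - ticket 4 (Off by one): agent_id=2 -> matches George
  - ticket 5 (Timeout error): agent_id=3 -> matches Bob
  - ticket 6 (Export error): agent_id=3 -> matches Bob
All 6 rows appear; 1 has NULL agent.

SQL:
SELECT a.title, b.name AS agent
FROM tickets a
LEFT JOIN agents b ON a.agent_id = b.id

Result:
title          | agent 
---------------+-------
Null pointer   | Beth  
Memory leak    | NULL  
Wrong timezone | Bob   
Off by one     | George
Timeout error  | Bob   
Export error   | Bob   


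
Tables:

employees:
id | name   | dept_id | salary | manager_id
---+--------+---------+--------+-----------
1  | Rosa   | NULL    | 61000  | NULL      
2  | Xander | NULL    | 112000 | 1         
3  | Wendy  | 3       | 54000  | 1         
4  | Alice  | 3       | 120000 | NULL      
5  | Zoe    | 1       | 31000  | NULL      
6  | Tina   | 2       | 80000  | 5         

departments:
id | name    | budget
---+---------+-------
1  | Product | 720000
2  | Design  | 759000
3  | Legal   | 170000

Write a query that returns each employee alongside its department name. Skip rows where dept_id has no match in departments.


INNER JOIN keeps only employees rows whose dept_id matches an id in departments. Walk through each employee:
  - employee 1 (Rosa): dept_id=NULL, no match -> dropped
  - employee 2 (Xander): dept_id=NULL, no match -> dropped
  - employee 3 (Wendy): dept_id=3 -> matches Legal
  - employee 4 (Alice): dept_id=3 -> matches Legal
  - employee 5 (Zoe): dept_id=1 -> matches Product
  - employee 6 (Tina): dept_id=2 -> matches Design
So 2 of 6 rows are dropped.

SQL:
SELECT a.name, b.name AS department
FROM employees a
INNER JOIN departments b ON a.dept_id = b.id

Result:
name  | department
------+-----------
Wendy | Legal     
Alice | Legal     
Zoe   | Product   
Tina  | Design    


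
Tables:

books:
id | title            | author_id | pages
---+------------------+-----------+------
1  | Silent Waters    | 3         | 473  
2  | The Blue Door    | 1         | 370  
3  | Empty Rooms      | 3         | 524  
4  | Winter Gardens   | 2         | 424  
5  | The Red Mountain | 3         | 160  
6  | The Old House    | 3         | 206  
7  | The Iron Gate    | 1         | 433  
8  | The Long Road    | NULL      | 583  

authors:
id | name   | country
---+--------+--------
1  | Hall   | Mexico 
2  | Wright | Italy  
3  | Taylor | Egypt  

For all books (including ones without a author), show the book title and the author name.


LEFT JOIN keeps every row from books (the left table); where author_id has no match in authors, the author columns become NULL. Walk through each book:
  - book 1 (Silent Waters): author_id=3 -> matches Taylor
  - book 2 (The Blue Door): author_id=1 -> matches Hall
  - book 3 (Empty Rooms): author_id=3 -> matches Taylor
  - book 4 (Winter Gardens): author_id=2 -> matches Wright
  - book 5 (The Red Mountain): author_id=3 -> matches Taylor
  - book 6 (The Old House): author_id=3 -> matches Taylor
  - book 7 (The Iron Gate): author_id=1 -> matches Hall
  - book 8 (The Long Road): author_id=NULL, no match -> kept with NULL
All 8 rows appear; 1 has NULL author.

SQL:
SELECT a.title, b.name AS author
FROM books a
LEFT JOIN authors b ON a.author_id = b.id

Result:
title            | author
-----------------+-------
Silent Waters    | Taylor
The Blue Door    | Hall  
Empty Rooms      | Taylor
Winter Gardens   | Wright
The Red Mountain | Taylor
The Old House    | Taylor
The Iron Gate    | Hall  
The Long Road    | NULL  


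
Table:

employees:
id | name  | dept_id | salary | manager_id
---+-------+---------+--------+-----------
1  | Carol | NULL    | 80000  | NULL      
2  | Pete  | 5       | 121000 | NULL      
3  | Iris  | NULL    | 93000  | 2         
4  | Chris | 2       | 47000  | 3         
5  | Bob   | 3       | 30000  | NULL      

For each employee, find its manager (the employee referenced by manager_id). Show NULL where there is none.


This is a self-join: employees is joined to a second copy of itself, matching each row's manager_id to another row's id. Use LEFT JOIN so rows with manager_id=NULL are kept.
  - employee 1 (Carol): manager_id=NULL -> NULL
  - employee 2 (Pete): manager_id=NULL -> NULL
  - employee 3 (Iris): manager_id=2 -> Pete
  - employee 4 (Chris): manager_id=3 -> Iris
  - employee 5 (Bob): manager_id=NULL -> NULL

SQL:
SELECT a.name AS item, b.name AS manager
FROM employees a
LEFT JOIN employees b ON a.manager_id = b.id

Result:
item  | manager
------+--------
Carol | NULL   
Pete  | NULL   
Iris  | Pete   
Chris | Iris   
Bob   | NULL   


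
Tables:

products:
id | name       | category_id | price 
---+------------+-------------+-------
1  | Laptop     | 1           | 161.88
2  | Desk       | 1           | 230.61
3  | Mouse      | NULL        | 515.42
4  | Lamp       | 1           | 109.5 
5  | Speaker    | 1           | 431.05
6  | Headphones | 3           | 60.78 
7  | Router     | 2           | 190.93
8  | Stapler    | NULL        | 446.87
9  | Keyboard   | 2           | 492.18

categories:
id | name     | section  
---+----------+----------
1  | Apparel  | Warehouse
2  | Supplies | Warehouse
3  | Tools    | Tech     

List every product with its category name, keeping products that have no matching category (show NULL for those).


LEFT JOIN keeps every row from products (the left table); where category_id has no match in categories, the category columns become NULL. Walk through each product:
  - product 1 (Laptop): category_id=1 -> matches Apparel
  - product 2 (Desk): category_id=1 -> matches Apparel
  - product 3 (Mouse): category_id=NULL, no match -> kept with NULL
  - product 4 (Lamp): category_id=1 -> matches Apparel
  - product 5 (Speaker): category_id=1 -> matches Apparel
  - product 6 (Headphones): category_id=3 -> matches Tools
  - product 7 (Router): category_id=2 -> matches Supplies
  - product 8 (Stapler): category_id=NULL, no match -> kept with NULL
  - product 9 (Keyboard): category_id=2 -> matches Supplies
All 9 rows appear; 2 have NULL category.

SQL:
SELECT a.name, b.name AS category
FROM products a
LEFT JOIN categories b ON a.category_id = b.id

Result:
name       | category
-----------+---------
Laptop     | Apparel 
Desk       | Apparel 
Mouse      | NULL    
Lamp       | Apparel 
Speaker    | Apparel 
Headphones | Tools   
Router     | Supplies
Stapler    | NULL    
Keyboard   | Supplies


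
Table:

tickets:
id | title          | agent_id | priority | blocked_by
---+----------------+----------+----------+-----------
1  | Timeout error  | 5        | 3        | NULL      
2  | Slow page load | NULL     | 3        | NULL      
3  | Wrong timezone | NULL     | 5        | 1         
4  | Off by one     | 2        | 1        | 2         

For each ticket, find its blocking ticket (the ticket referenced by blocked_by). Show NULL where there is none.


This is a self-join: tickets is joined to a second copy of itself, matching each row's blocked_by to another row's id. Use LEFT JOIN so rows with blocked_by=NULL are kept.
  - ticket 1 (Timeout error): blocked_by=NULL -> NULL
  - ticket 2 (Slow page load): blocked_by=NULL -> NULL
  - ticket 3 (Wrong timezone): blocked_by=1 -> Timeout error
  - ticket 4 (Off by one): blocked_by=2 -> Slow page load

SQL:
SELECT a.title AS item, b.title AS blocked_by
FROM tickets a
LEFT JOIN tickets b ON a.blocked_by = b.id

Result:
item           | blocked_by    
---------------+---------------
Timeout error  | NULL          
Slow page load | NULL          
Wrong timezone | Timeout error 
Off by one     | Slow page load


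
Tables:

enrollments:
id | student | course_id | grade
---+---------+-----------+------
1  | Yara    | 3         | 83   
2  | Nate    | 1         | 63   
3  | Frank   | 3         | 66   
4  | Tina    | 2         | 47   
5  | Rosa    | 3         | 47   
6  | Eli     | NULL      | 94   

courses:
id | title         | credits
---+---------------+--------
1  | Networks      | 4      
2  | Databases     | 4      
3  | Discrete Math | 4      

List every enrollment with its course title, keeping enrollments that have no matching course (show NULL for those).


LEFT JOIN keeps every row from enrollments (the left table); where course_id has no match in courses, the course columns become NULL. Walk through each enrollment:
  - enrollment 1 (Yara): course_id=3 -> matches Discrete Math
  - enrollment 2 (Nate): course_id=1 -> matches Networks
  - enrollment 3 (Frank): course_id=3 -> matches Discrete Math
  - enrollment 4 (Tina): course_id=2 -> matches Databases
  - enrollment 5 (Rosa): course_id=3 -> matches Discrete Math
  - enrollment 6 (Eli): course_id=NULL, no match -> kept with NULL
All 6 rows appear; 1 has NULL course.

SQL:
SELECT a.student, b.title AS course
FROM enrollments a
LEFT JOIN courses b ON a.course_id = b.id

Result:
student | course       
--------+--------------
Yara    | Discrete Math
Nate    | Networks     
Frank   | Discrete Math
Tina    | Databases    
Rosa    | Discrete Math
Eli     | NULL         


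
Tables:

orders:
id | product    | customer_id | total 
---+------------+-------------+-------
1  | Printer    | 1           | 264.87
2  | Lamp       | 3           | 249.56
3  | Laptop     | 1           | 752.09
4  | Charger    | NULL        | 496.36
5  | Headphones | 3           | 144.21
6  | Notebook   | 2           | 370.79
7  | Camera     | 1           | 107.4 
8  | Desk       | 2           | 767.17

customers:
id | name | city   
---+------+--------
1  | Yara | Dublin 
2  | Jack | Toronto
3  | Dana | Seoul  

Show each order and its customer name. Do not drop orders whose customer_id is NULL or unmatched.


LEFT JOIN keeps every row from orders (the left table); where customer_id has no match in customers, the customer columns become NULL. Walk through each order:
  - order 1 (Printer): customer_id=1 -> matches Yara
  - order 2 (Lamp): customer_id=3 -> matches Dana
  - order 3 (Laptop): customer_id=1 -> matches Yara
  - order 4 (Charger): customer_id=NULL, no match -> kept with NULL
  - order 5 (Headphones): customer_id=3 -> matches Dana
  - order 6 (Notebook): customer_id=2 -> matches Jack
  - order 7 (Camera): customer_id=1 -> matches Yara
  - order 8 (Desk): customer_id=2 -> matches Jack
All 8 rows appear; 1 has NULL customer.

SQL:
SELECT a.product, b.name AS customer
FROM orders a
LEFT JOIN customers b ON a.customer_id = b.id

Result:
product    | customer
-----------+---------
Printer    | Yara    
Lamp       | Dana    
Laptop     | Yara    
Charger    | NULL    
Headphones | Dana    
Notebook   | Jack    
Camera     | Yara    
Desk       | Jack    


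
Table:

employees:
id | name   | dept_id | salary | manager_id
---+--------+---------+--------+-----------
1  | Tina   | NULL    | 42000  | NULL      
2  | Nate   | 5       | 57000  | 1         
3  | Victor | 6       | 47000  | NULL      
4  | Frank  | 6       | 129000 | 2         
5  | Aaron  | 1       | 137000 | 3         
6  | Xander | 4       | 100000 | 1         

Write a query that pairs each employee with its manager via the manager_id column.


This is a self-join: employees is joined to a second copy of itself, matching each row's manager_id to another row's id. Use LEFT JOIN so rows with manager_id=NULL are kept.
  - employee 1 (Tina): manager_id=NULL -> NULL
  - employee 2 (Nate): manager_id=1 -> Tina
  - employee 3 (Victor): manager_id=NULL -> NULL
  - employee 4 (Frank): manager_id=2 -> Nate
  - employee 5 (Aaron): manager_id=3 -> Victor
  - employee 6 (Xander): manager_id=1 -> Tina

SQL:
SELECT a.name AS item, b.name AS manager
FROM employees a
LEFT JOIN employees b ON a.manager_id = b.id

Result:
item   | manager
-------+--------
Tina   | NULL   
Nate   | Tina   
Victor | NULL   
Frank  | Nate   
Aaron  | Victor 
Xander | Tina   


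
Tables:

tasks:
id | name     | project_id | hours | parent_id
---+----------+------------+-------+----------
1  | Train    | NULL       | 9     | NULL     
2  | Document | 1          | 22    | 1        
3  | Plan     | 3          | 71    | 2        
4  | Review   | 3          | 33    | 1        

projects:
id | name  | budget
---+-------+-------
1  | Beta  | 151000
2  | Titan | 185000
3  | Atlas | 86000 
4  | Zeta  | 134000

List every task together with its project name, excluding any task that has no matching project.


INNER JOIN keeps only tasks rows whose project_id matches an id in projects. Walk through each task:
  - task 1 (Train): project_id=NULL, no match -> dropped
  - task 2 (Document): project_id=1 -> matches Beta
  - task 3 (Plan): project_id=3 -> matches Atlas
  - task 4 (Review): project_id=3 -> matches Atlas
So 1 of 4 rows is dropped.

SQL:
SELECT a.name, b.name AS project
FROM tasks a
INNER JOIN projects b ON a.project_id = b.id

Result:
name     | project
---------+--------
Document | Beta   
Plan     | Atlas  
Review   | Atlas  


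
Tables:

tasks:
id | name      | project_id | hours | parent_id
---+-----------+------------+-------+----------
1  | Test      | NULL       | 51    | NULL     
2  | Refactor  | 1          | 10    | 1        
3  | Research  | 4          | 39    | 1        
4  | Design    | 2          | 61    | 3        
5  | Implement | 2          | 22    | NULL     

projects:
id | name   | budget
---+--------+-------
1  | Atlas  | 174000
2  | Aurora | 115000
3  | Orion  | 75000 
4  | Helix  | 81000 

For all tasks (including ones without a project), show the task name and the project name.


LEFT JOIN keeps every row from tasks (the left table); where project_id has no match in projects, the project columns become NULL. Walk through each task:
  - task 1 (Test): project_id=NULL, no match -> kept with NULL
  - task 2 (Refactor): project_id=1 -> matches Atlas
  - task 3 (Research): project_id=4 -> matches Helix
  - task 4 (Design): project_id=2 -> matches Aurora
  - task 5 (Implement): project_id=2 -> matches Aurora
All 5 rows appear; 1 has NULL project.

SQL:
SELECT a.name, b.name AS project
FROM tasks a
LEFT JOIN projects b ON a.project_id = b.id

Result:
name      | project
----------+--------
Test      | NULL   
Refactor  | Atlas  
Research  | Helix  
Design    | Aurora 
Implement | Aurora 
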